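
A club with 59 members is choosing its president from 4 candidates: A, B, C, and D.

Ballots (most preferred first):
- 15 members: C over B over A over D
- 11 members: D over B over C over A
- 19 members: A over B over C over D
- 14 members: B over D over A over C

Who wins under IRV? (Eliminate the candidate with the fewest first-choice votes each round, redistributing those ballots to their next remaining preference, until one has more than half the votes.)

B

Round 1: A 19, B 14, C 15, D 11. D eliminated.
Round 2: A 19, B 25, C 15. C eliminated.
Round 3: A 19, B 40. B has a majority (≥30).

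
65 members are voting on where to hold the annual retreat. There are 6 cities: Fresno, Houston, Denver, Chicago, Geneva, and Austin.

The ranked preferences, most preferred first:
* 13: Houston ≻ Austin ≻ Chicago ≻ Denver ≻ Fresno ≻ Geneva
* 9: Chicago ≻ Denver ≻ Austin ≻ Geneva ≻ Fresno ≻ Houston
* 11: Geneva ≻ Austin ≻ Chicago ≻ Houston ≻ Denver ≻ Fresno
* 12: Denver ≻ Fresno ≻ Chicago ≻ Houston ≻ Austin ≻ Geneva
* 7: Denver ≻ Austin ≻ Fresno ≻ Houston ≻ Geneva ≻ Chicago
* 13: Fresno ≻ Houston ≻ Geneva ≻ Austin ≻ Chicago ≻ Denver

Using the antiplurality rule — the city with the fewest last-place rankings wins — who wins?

Last-place votes: Fresno 11, Houston 9, Denver 13, Chicago 7, Geneva 25, Austin 0.

Austin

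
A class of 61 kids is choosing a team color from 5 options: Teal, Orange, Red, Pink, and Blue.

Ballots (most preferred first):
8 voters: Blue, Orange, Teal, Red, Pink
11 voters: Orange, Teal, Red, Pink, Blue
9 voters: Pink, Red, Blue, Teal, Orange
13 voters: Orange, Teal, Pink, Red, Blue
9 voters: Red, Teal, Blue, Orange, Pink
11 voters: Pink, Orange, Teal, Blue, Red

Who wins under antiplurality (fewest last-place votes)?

Teal

Last-place votes: Teal 0, Orange 9, Red 11, Pink 17, Blue 24.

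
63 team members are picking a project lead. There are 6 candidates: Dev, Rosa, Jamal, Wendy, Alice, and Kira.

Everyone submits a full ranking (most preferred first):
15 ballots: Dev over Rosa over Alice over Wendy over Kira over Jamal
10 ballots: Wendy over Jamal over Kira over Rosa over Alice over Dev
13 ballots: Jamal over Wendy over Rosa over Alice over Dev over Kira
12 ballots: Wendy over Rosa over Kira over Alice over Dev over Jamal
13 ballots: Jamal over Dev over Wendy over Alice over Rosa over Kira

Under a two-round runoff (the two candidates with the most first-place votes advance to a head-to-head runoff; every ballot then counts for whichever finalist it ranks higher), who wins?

Wendy

Round 1 first-place votes: Dev 15, Rosa 0, Jamal 26, Wendy 22, Alice 0, Kira 0. Jamal and Wendy advance.
Runoff: Jamal is ranked above Wendy on 26 ballots, Wendy above Jamal on 37.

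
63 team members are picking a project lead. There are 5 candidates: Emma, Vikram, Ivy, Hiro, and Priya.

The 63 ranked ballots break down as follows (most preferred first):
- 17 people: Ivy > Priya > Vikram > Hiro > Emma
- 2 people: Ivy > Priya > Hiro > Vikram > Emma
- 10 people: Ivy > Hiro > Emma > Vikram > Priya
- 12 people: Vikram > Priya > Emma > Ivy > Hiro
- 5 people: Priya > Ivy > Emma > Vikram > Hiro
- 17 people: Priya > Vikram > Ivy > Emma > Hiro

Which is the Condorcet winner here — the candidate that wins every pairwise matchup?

Priya

Priya vs Emma: 53–10
Priya vs Vikram: 41–22
Priya vs Ivy: 34–29
Priya vs Hiro: 53–10
Priya beats every other candidate.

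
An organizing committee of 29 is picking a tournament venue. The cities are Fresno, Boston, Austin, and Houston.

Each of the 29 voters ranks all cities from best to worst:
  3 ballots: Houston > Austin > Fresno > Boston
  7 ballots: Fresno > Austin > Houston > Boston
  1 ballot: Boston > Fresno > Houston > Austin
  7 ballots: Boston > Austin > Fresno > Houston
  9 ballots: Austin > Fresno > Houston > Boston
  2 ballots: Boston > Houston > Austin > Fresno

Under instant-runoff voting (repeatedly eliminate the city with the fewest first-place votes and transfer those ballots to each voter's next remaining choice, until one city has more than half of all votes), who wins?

Austin

Round 1: Fresno 7, Boston 10, Austin 9, Houston 3. Houston eliminated.
Round 2: Fresno 7, Boston 10, Austin 12. Fresno eliminated.
Round 3: Boston 10, Austin 19. Austin has a majority (≥15).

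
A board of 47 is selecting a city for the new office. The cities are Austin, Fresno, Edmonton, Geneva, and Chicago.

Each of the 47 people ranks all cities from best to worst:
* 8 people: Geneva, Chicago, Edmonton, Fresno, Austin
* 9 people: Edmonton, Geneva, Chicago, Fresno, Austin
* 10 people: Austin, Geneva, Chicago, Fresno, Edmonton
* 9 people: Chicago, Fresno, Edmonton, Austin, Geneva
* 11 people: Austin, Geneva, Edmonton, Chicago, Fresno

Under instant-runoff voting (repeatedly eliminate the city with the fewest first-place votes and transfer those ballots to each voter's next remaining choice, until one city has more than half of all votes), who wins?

Round 1: Austin 21, Fresno 0, Edmonton 9, Geneva 8, Chicago 9. Fresno eliminated.
Round 2: Austin 21, Edmonton 9, Geneva 8, Chicago 9. Geneva eliminated.
Round 3: Austin 21, Edmonton 9, Chicago 17. Edmonton eliminated.
Round 4: Austin 21, Chicago 26. Chicago has a majority (≥24).

Chicago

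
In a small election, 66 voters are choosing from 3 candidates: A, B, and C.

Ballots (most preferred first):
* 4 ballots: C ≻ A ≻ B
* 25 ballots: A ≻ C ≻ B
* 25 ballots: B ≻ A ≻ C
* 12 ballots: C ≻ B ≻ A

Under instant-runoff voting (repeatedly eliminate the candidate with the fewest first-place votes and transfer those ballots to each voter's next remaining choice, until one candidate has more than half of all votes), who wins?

B

Round 1: A 25, B 25, C 16. C eliminated.
Round 2: A 29, B 37. B has a majority (≥34).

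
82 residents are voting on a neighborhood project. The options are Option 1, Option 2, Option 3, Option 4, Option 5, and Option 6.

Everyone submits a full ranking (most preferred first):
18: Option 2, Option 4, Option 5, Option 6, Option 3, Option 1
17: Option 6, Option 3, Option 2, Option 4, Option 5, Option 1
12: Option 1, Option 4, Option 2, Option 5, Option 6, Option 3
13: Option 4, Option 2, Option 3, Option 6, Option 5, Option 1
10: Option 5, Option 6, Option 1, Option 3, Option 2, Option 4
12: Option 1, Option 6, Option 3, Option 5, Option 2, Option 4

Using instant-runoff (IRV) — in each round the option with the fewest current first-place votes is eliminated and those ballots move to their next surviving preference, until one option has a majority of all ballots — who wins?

Option 2

Round 1: Option 1 24, Option 2 18, Option 3 0, Option 4 13, Option 5 10, Option 6 17. Option 3 eliminated.
Round 2: Option 1 24, Option 2 18, Option 4 13, Option 5 10, Option 6 17. Option 5 eliminated.
Round 3: Option 1 24, Option 2 18, Option 4 13, Option 6 27. Option 4 eliminated.
Round 4: Option 1 24, Option 2 31, Option 6 27. Option 1 eliminated.
Round 5: Option 2 43, Option 6 39. Option 2 has a majority (≥42).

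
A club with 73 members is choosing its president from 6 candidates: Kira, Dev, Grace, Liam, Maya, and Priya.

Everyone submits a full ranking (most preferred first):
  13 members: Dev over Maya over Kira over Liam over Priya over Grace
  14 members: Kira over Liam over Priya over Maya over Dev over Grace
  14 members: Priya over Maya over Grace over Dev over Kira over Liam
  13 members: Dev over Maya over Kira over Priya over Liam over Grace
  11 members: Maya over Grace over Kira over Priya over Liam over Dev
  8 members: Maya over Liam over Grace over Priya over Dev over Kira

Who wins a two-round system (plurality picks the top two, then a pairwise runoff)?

Round 1 first-place votes: Kira 14, Dev 26, Grace 0, Liam 0, Maya 19, Priya 14. Dev and Maya advance.
Runoff: Dev is ranked above Maya on 26 ballots, Maya above Dev on 47.

Maya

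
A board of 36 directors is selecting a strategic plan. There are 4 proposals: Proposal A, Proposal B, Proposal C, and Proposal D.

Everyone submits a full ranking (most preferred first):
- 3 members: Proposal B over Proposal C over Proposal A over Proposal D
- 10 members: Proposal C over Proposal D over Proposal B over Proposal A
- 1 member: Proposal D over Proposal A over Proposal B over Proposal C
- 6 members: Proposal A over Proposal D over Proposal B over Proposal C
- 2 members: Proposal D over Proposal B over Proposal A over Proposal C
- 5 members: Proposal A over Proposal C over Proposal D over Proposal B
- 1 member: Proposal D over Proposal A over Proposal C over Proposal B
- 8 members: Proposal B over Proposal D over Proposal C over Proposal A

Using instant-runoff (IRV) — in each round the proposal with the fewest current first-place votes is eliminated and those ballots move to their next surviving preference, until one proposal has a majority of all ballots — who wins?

Round 1: Proposal A 11, Proposal B 11, Proposal C 10, Proposal D 4. Proposal D eliminated.
Round 2: Proposal A 13, Proposal B 13, Proposal C 10. Proposal C eliminated.
Round 3: Proposal A 13, Proposal B 23. Proposal B has a majority (≥19).

Proposal B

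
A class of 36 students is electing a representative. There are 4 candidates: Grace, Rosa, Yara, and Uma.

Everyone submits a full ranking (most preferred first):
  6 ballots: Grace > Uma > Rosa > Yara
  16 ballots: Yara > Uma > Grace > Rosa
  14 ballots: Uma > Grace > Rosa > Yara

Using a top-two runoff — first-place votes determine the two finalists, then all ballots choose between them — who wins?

Uma

Round 1 first-place votes: Grace 6, Rosa 0, Yara 16, Uma 14. Yara and Uma advance.
Runoff: Yara is ranked above Uma on 16 ballots, Uma above Yara on 20.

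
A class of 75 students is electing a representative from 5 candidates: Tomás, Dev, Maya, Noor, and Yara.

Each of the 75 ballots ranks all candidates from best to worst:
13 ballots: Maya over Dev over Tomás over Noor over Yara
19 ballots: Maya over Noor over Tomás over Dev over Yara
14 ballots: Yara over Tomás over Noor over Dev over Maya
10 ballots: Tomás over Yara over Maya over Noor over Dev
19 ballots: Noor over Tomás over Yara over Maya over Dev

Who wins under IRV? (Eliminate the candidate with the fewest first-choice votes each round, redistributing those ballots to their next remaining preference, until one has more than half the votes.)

Round 1: Tomás 10, Dev 0, Maya 32, Noor 19, Yara 14. Dev eliminated.
Round 2: Tomás 10, Maya 32, Noor 19, Yara 14. Tomás eliminated.
Round 3: Maya 32, Noor 19, Yara 24. Noor eliminated.
Round 4: Maya 32, Yara 43. Yara has a majority (≥38).

Yara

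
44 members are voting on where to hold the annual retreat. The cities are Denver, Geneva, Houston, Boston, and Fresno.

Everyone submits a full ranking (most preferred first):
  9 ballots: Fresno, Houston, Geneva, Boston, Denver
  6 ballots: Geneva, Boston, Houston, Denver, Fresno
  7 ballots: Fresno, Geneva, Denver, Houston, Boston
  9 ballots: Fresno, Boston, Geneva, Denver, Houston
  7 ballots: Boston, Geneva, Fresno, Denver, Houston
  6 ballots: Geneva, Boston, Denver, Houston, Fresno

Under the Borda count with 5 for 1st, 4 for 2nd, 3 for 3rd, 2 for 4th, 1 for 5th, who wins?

Geneva

Denver: 9×1 + 6×2 + 7×3 + 9×2 + 7×2 + 6×3 = 92
Geneva: 9×3 + 6×5 + 7×4 + 9×3 + 7×4 + 6×5 = 170
Houston: 9×4 + 6×3 + 7×2 + 9×1 + 7×1 + 6×2 = 96
Boston: 9×2 + 6×4 + 7×1 + 9×4 + 7×5 + 6×4 = 144
Fresno: 9×5 + 6×1 + 7×5 + 9×5 + 7×3 + 6×1 = 158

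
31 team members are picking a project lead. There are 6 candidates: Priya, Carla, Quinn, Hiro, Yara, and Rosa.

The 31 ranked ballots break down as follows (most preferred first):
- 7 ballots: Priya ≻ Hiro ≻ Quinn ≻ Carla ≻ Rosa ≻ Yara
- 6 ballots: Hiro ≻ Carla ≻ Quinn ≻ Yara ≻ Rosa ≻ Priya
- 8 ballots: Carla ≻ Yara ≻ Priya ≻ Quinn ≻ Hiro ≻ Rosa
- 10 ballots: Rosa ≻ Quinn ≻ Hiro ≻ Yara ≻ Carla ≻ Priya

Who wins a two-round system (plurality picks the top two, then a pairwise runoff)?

Carla

Round 1 first-place votes: Priya 7, Carla 8, Quinn 0, Hiro 6, Yara 0, Rosa 10. Rosa and Carla advance.
Runoff: Rosa is ranked above Carla on 10 ballots, Carla above Rosa on 21.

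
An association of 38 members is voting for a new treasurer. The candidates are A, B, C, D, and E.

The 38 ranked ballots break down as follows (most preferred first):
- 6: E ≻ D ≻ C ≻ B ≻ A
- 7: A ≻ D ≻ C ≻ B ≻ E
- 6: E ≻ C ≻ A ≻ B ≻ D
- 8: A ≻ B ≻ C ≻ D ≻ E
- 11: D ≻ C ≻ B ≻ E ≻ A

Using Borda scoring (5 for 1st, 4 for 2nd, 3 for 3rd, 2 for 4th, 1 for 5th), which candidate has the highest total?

A: 6×1 + 7×5 + 6×3 + 8×5 + 11×1 = 110
B: 6×2 + 7×2 + 6×2 + 8×4 + 11×3 = 103
C: 6×3 + 7×3 + 6×4 + 8×3 + 11×4 = 131
D: 6×4 + 7×4 + 6×1 + 8×2 + 11×5 = 129
E: 6×5 + 7×1 + 6×5 + 8×1 + 11×2 = 97

C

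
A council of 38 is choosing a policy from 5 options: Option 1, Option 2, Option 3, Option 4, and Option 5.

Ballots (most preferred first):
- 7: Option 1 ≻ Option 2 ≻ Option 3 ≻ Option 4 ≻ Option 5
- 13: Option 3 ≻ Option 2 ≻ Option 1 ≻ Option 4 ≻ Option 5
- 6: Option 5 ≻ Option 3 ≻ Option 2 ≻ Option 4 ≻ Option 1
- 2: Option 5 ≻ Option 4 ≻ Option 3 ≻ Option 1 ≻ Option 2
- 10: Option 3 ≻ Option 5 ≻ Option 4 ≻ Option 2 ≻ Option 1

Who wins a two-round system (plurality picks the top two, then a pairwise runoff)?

Option 3

Round 1 first-place votes: Option 1 7, Option 2 0, Option 3 23, Option 4 0, Option 5 8. Option 3 and Option 5 advance.
Runoff: Option 3 is ranked above Option 5 on 30 ballots, Option 5 above Option 3 on 8.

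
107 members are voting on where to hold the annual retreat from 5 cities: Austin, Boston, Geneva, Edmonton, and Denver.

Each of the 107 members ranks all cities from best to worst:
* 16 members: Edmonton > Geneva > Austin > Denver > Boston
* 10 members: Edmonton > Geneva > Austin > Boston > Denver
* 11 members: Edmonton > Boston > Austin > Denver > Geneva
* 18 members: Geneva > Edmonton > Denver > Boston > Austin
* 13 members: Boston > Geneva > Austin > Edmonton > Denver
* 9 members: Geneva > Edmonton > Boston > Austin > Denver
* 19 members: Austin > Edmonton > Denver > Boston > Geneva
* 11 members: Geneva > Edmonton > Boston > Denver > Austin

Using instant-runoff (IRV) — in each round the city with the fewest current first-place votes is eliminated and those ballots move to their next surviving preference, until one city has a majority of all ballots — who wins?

Round 1: Austin 19, Boston 13, Geneva 38, Edmonton 37, Denver 0. Denver eliminated.
Round 2: Austin 19, Boston 13, Geneva 38, Edmonton 37. Boston eliminated.
Round 3: Austin 19, Geneva 51, Edmonton 37. Austin eliminated.
Round 4: Geneva 51, Edmonton 56. Edmonton has a majority (≥54).

Edmonton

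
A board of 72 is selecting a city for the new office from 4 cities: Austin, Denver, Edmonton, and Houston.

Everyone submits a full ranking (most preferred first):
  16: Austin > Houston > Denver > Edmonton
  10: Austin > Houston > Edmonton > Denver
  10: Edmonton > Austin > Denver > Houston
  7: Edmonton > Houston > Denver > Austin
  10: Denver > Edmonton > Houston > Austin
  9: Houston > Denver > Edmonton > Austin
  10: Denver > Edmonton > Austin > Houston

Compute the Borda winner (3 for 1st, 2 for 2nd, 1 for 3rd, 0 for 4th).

Denver

Austin: 16×3 + 10×3 + 10×2 + 7×0 + 10×0 + 9×0 + 10×1 = 108
Denver: 16×1 + 10×0 + 10×1 + 7×1 + 10×3 + 9×2 + 10×3 = 111
Edmonton: 16×0 + 10×1 + 10×3 + 7×3 + 10×2 + 9×1 + 10×2 = 110
Houston: 16×2 + 10×2 + 10×0 + 7×2 + 10×1 + 9×3 + 10×0 = 103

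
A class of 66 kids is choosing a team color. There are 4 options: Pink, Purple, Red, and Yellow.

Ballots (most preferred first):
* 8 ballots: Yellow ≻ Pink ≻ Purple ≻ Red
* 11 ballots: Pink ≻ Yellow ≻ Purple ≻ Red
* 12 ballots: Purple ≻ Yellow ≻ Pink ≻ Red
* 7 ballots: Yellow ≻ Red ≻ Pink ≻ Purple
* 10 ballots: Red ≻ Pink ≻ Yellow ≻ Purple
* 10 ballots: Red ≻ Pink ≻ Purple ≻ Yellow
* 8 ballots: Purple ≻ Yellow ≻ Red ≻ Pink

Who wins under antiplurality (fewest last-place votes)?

Last-place votes: Pink 8, Purple 17, Red 31, Yellow 10.

Pink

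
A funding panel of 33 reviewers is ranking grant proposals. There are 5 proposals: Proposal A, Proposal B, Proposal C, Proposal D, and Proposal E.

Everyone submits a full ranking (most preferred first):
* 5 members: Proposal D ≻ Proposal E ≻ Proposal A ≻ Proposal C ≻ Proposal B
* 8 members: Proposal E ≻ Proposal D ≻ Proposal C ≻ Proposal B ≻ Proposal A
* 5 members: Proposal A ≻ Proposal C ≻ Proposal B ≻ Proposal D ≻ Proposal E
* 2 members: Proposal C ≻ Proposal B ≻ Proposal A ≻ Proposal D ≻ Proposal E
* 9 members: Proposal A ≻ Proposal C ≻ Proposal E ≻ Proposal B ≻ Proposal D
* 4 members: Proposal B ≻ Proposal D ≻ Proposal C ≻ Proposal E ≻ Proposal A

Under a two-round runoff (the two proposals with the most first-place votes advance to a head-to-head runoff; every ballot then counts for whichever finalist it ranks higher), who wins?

Proposal E

Round 1 first-place votes: Proposal A 14, Proposal B 4, Proposal C 2, Proposal D 5, Proposal E 8. Proposal A and Proposal E advance.
Runoff: Proposal A is ranked above Proposal E on 16 ballots, Proposal E above Proposal A on 17.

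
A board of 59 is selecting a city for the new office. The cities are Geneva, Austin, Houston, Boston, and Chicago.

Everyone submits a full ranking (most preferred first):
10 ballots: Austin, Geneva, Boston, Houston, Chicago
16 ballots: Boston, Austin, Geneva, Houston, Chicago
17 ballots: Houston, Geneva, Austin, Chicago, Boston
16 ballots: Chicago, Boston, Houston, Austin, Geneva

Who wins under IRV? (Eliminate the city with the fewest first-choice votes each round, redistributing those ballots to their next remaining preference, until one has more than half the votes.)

Round 1: Geneva 0, Austin 10, Houston 17, Boston 16, Chicago 16. Geneva eliminated.
Round 2: Austin 10, Houston 17, Boston 16, Chicago 16. Austin eliminated.
Round 3: Houston 17, Boston 26, Chicago 16. Chicago eliminated.
Round 4: Houston 17, Boston 42. Boston has a majority (≥30).

Boston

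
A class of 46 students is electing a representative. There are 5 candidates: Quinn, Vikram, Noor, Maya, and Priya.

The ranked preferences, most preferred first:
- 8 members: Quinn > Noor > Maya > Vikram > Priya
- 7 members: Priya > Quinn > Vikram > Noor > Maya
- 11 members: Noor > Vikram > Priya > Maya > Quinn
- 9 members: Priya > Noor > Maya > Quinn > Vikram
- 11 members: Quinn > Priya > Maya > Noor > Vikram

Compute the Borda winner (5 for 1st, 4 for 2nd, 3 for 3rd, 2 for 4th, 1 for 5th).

Quinn: 8×5 + 7×4 + 11×1 + 9×2 + 11×5 = 152
Vikram: 8×2 + 7×3 + 11×4 + 9×1 + 11×1 = 101
Noor: 8×4 + 7×2 + 11×5 + 9×4 + 11×2 = 159
Maya: 8×3 + 7×1 + 11×2 + 9×3 + 11×3 = 113
Priya: 8×1 + 7×5 + 11×3 + 9×5 + 11×4 = 165

Priya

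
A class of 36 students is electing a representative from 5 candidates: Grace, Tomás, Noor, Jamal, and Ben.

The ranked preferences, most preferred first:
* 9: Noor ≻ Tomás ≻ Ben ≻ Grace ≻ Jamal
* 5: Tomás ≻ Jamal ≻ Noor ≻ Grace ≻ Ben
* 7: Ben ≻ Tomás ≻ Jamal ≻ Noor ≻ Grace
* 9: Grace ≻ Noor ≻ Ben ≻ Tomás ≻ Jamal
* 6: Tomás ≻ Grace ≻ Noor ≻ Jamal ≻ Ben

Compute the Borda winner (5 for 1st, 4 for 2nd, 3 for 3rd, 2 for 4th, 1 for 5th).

Grace: 9×2 + 5×2 + 7×1 + 9×5 + 6×4 = 104
Tomás: 9×4 + 5×5 + 7×4 + 9×2 + 6×5 = 137
Noor: 9×5 + 5×3 + 7×2 + 9×4 + 6×3 = 128
Jamal: 9×1 + 5×4 + 7×3 + 9×1 + 6×2 = 71
Ben: 9×3 + 5×1 + 7×5 + 9×3 + 6×1 = 100

Tomás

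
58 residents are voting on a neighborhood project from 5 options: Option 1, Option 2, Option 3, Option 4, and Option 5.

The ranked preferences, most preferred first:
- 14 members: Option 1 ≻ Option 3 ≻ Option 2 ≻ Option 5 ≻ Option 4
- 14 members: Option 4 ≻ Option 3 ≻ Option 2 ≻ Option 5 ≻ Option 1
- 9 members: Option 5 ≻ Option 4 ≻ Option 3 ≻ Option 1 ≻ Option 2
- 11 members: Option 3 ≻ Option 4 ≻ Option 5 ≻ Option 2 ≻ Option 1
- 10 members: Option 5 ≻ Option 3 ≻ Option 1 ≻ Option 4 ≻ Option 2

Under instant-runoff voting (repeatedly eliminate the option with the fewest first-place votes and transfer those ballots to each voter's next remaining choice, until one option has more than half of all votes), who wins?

Round 1: Option 1 14, Option 2 0, Option 3 11, Option 4 14, Option 5 19. Option 2 eliminated.
Round 2: Option 1 14, Option 3 11, Option 4 14, Option 5 19. Option 3 eliminated.
Round 3: Option 1 14, Option 4 25, Option 5 19. Option 1 eliminated.
Round 4: Option 4 25, Option 5 33. Option 5 has a majority (≥30).

Option 5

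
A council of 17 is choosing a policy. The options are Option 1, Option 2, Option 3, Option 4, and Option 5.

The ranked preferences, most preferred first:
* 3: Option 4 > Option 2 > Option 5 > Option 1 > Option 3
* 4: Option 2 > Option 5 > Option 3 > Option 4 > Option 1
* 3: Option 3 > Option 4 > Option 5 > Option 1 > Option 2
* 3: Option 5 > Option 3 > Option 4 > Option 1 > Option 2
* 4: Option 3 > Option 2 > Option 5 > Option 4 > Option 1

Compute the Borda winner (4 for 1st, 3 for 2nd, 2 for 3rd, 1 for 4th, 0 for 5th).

Option 3

Option 1: 3×1 + 4×0 + 3×1 + 3×1 + 4×0 = 9
Option 2: 3×3 + 4×4 + 3×0 + 3×0 + 4×3 = 37
Option 3: 3×0 + 4×2 + 3×4 + 3×3 + 4×4 = 45
Option 4: 3×4 + 4×1 + 3×3 + 3×2 + 4×1 = 35
Option 5: 3×2 + 4×3 + 3×2 + 3×4 + 4×2 = 44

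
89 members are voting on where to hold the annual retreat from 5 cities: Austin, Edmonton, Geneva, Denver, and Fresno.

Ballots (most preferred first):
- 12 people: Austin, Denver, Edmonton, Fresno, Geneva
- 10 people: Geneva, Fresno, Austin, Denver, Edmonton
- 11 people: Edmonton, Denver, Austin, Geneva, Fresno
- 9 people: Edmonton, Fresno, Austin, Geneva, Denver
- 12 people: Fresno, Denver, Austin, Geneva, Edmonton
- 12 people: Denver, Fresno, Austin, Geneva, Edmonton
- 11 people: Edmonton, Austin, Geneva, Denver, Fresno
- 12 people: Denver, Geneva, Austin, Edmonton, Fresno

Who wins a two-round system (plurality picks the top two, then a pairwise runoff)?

Round 1 first-place votes: Austin 12, Edmonton 31, Geneva 10, Denver 24, Fresno 12. Edmonton and Denver advance.
Runoff: Edmonton is ranked above Denver on 31 ballots, Denver above Edmonton on 58.

Denver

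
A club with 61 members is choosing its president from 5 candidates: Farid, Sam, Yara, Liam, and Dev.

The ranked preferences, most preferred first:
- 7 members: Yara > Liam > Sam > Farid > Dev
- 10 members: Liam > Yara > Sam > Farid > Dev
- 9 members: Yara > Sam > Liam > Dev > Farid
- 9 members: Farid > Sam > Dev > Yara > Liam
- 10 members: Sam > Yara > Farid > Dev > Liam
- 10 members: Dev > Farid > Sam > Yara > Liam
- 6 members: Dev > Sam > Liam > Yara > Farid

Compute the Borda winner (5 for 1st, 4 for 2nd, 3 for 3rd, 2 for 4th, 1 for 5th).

Sam

Farid: 7×2 + 10×2 + 9×1 + 9×5 + 10×3 + 10×4 + 6×1 = 164
Sam: 7×3 + 10×3 + 9×4 + 9×4 + 10×5 + 10×3 + 6×4 = 227
Yara: 7×5 + 10×4 + 9×5 + 9×2 + 10×4 + 10×2 + 6×2 = 210
Liam: 7×4 + 10×5 + 9×3 + 9×1 + 10×1 + 10×1 + 6×3 = 152
Dev: 7×1 + 10×1 + 9×2 + 9×3 + 10×2 + 10×5 + 6×5 = 162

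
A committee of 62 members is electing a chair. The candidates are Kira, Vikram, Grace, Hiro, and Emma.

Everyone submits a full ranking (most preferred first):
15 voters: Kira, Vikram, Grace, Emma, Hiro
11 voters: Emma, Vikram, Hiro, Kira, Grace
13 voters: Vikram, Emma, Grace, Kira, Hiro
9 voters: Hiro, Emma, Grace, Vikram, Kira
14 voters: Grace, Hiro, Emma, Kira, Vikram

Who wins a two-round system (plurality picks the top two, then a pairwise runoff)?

Grace

Round 1 first-place votes: Kira 15, Vikram 13, Grace 14, Hiro 9, Emma 11. Kira and Grace advance.
Runoff: Kira is ranked above Grace on 26 ballots, Grace above Kira on 36.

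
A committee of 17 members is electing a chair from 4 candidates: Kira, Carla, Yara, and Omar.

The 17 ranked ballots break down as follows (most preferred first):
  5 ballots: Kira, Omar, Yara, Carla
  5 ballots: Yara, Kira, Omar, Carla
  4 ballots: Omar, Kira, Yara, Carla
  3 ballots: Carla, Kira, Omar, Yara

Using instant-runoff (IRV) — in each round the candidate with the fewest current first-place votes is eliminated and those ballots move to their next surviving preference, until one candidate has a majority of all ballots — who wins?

Kira

Round 1: Kira 5, Carla 3, Yara 5, Omar 4. Carla eliminated.
Round 2: Kira 8, Yara 5, Omar 4. Omar eliminated.
Round 3: Kira 12, Yara 5. Kira has a majority (≥9).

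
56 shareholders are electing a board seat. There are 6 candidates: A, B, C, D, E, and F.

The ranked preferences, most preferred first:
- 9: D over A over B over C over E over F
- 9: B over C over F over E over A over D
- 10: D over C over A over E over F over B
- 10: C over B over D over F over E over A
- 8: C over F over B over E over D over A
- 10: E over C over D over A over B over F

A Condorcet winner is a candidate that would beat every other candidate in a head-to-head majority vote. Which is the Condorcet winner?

C vs A: 47–9
C vs B: 38–18
C vs D: 37–19
C vs E: 46–10
C vs F: 56–0
C beats every other candidate.

C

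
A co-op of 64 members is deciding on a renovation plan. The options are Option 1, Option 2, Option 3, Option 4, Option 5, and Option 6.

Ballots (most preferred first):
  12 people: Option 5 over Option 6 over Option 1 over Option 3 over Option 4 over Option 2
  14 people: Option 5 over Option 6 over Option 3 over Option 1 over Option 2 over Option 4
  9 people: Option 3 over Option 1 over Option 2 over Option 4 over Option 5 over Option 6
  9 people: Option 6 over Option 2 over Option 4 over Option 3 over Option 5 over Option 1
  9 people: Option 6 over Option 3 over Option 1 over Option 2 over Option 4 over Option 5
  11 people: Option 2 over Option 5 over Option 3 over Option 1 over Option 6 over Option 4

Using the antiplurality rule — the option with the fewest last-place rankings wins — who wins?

Last-place votes: Option 1 9, Option 2 12, Option 3 0, Option 4 25, Option 5 9, Option 6 9.

Option 3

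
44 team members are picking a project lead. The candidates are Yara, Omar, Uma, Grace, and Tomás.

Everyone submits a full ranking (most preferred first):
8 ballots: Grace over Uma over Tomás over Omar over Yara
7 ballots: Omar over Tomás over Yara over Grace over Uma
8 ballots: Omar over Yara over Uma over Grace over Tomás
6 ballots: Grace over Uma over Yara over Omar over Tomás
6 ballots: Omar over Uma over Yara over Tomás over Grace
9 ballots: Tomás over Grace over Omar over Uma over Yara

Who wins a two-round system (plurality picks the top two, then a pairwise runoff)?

Grace

Round 1 first-place votes: Yara 0, Omar 21, Uma 0, Grace 14, Tomás 9. Omar and Grace advance.
Runoff: Omar is ranked above Grace on 21 ballots, Grace above Omar on 23.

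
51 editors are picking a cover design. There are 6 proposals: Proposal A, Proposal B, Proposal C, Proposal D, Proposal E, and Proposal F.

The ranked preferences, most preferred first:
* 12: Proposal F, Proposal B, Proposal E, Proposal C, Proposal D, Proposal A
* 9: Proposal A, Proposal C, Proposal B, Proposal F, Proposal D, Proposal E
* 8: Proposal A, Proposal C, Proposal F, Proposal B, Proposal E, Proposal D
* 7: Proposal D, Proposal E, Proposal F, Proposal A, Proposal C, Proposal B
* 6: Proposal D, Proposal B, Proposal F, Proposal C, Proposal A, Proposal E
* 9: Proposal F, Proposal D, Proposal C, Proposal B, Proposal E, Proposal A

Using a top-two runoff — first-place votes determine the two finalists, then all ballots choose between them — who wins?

Proposal F

Round 1 first-place votes: Proposal A 17, Proposal B 0, Proposal C 0, Proposal D 13, Proposal E 0, Proposal F 21. Proposal F and Proposal A advance.
Runoff: Proposal F is ranked above Proposal A on 34 ballots, Proposal A above Proposal F on 17.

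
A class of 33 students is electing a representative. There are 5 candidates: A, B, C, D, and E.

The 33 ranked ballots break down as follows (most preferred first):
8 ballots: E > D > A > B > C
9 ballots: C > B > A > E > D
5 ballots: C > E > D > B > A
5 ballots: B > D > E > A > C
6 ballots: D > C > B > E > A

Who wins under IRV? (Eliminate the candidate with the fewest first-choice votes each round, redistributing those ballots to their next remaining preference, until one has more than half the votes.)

D

Round 1: A 0, B 5, C 14, D 6, E 8. A eliminated.
Round 2: B 5, C 14, D 6, E 8. B eliminated.
Round 3: C 14, D 11, E 8. E eliminated.
Round 4: C 14, D 19. D has a majority (≥17).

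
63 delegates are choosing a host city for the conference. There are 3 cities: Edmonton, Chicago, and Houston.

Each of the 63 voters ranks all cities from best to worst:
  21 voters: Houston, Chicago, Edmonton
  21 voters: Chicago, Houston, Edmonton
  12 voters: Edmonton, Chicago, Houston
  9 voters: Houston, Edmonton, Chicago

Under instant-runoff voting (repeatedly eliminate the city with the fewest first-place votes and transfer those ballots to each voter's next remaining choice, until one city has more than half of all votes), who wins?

Round 1: Edmonton 12, Chicago 21, Houston 30. Edmonton eliminated.
Round 2: Chicago 33, Houston 30. Chicago has a majority (≥32).

Chicago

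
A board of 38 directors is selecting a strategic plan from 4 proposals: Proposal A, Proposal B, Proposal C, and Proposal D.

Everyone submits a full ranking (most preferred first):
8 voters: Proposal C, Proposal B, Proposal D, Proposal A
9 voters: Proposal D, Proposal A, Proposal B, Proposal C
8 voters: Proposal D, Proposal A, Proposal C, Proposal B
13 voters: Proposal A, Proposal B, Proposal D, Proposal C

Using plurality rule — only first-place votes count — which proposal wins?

Proposal D

First-place votes: Proposal A 13, Proposal B 0, Proposal C 8, Proposal D 17.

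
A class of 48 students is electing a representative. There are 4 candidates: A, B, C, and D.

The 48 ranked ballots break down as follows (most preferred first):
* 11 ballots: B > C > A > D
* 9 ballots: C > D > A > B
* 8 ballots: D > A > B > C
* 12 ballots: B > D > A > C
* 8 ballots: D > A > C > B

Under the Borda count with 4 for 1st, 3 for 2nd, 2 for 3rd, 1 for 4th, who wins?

D

A: 11×2 + 9×2 + 8×3 + 12×2 + 8×3 = 112
B: 11×4 + 9×1 + 8×2 + 12×4 + 8×1 = 125
C: 11×3 + 9×4 + 8×1 + 12×1 + 8×2 = 105
D: 11×1 + 9×3 + 8×4 + 12×3 + 8×4 = 138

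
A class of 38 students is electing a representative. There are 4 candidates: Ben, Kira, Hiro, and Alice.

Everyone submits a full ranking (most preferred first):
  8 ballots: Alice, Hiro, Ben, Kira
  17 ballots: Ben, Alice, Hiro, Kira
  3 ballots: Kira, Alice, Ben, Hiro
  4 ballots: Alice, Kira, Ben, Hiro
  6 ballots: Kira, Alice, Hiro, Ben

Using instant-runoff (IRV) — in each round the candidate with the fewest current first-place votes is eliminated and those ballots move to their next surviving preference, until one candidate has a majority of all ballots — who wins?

Alice

Round 1: Ben 17, Kira 9, Hiro 0, Alice 12. Hiro eliminated.
Round 2: Ben 17, Kira 9, Alice 12. Kira eliminated.
Round 3: Ben 17, Alice 21. Alice has a majority (≥20).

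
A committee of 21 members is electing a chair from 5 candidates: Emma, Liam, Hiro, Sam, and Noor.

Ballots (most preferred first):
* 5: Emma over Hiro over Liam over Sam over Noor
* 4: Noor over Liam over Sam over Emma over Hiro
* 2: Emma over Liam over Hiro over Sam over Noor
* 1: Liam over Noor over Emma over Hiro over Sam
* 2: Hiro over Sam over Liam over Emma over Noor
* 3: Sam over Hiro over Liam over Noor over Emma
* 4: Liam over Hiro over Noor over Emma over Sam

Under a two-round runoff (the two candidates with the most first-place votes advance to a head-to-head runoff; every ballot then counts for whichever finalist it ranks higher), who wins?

Round 1 first-place votes: Emma 7, Liam 5, Hiro 2, Sam 3, Noor 4. Emma and Liam advance.
Runoff: Emma is ranked above Liam on 7 ballots, Liam above Emma on 14.

Liam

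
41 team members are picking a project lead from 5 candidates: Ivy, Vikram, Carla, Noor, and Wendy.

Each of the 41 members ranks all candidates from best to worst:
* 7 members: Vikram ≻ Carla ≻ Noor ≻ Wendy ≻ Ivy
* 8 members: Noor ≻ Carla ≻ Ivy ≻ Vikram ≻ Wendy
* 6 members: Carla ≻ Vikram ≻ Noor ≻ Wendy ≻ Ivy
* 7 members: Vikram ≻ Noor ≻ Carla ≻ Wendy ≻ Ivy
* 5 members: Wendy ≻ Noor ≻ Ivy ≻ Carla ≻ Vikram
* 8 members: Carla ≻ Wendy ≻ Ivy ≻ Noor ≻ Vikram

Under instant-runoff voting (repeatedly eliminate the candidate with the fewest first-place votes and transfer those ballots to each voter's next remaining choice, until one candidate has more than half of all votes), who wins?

Carla

Round 1: Ivy 0, Vikram 14, Carla 14, Noor 8, Wendy 5. Ivy eliminated.
Round 2: Vikram 14, Carla 14, Noor 8, Wendy 5. Wendy eliminated.
Round 3: Vikram 14, Carla 14, Noor 13. Noor eliminated.
Round 4: Vikram 14, Carla 27. Carla has a majority (≥21).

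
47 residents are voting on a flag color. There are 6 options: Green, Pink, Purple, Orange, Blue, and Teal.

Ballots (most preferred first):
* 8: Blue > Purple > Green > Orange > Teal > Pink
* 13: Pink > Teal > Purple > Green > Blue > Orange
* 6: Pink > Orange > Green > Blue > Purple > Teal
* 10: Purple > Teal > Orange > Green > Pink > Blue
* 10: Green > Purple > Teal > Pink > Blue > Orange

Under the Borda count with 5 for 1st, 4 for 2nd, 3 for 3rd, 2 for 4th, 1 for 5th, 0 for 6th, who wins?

Purple

Green: 8×3 + 13×2 + 6×3 + 10×2 + 10×5 = 138
Pink: 8×0 + 13×5 + 6×5 + 10×1 + 10×2 = 125
Purple: 8×4 + 13×3 + 6×1 + 10×5 + 10×4 = 167
Orange: 8×2 + 13×0 + 6×4 + 10×3 + 10×0 = 70
Blue: 8×5 + 13×1 + 6×2 + 10×0 + 10×1 = 75
Teal: 8×1 + 13×4 + 6×0 + 10×4 + 10×3 = 130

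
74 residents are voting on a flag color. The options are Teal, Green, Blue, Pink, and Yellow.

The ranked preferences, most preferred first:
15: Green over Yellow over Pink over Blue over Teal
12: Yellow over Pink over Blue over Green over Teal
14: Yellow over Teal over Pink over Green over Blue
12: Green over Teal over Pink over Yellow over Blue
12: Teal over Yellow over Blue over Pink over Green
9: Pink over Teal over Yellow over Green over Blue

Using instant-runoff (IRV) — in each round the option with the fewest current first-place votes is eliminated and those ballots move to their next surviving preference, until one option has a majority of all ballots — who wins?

Yellow

Round 1: Teal 12, Green 27, Blue 0, Pink 9, Yellow 26. Blue eliminated.
Round 2: Teal 12, Green 27, Pink 9, Yellow 26. Pink eliminated.
Round 3: Teal 21, Green 27, Yellow 26. Teal eliminated.
Round 4: Green 27, Yellow 47. Yellow has a majority (≥38).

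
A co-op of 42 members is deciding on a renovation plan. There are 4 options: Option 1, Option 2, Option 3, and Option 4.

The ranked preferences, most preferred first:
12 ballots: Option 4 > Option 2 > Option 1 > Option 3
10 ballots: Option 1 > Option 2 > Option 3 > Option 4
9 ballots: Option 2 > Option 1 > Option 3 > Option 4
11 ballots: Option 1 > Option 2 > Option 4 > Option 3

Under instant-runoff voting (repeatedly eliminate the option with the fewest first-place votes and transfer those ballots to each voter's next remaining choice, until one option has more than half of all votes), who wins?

Round 1: Option 1 21, Option 2 9, Option 3 0, Option 4 12. Option 3 eliminated.
Round 2: Option 1 21, Option 2 9, Option 4 12. Option 2 eliminated.
Round 3: Option 1 30, Option 4 12. Option 1 has a majority (≥22).

Option 1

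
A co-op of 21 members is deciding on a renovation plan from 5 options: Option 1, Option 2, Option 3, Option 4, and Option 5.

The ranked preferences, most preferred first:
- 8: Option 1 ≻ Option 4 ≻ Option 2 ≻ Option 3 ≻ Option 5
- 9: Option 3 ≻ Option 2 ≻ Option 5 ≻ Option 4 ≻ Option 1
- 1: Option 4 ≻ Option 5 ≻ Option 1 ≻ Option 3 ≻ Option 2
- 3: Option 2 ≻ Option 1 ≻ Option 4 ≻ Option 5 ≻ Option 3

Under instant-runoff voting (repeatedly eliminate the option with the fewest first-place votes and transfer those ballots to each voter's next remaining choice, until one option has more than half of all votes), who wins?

Round 1: Option 1 8, Option 2 3, Option 3 9, Option 4 1, Option 5 0. Option 5 eliminated.
Round 2: Option 1 8, Option 2 3, Option 3 9, Option 4 1. Option 4 eliminated.
Round 3: Option 1 9, Option 2 3, Option 3 9. Option 2 eliminated.
Round 4: Option 1 12, Option 3 9. Option 1 has a majority (≥11).

Option 1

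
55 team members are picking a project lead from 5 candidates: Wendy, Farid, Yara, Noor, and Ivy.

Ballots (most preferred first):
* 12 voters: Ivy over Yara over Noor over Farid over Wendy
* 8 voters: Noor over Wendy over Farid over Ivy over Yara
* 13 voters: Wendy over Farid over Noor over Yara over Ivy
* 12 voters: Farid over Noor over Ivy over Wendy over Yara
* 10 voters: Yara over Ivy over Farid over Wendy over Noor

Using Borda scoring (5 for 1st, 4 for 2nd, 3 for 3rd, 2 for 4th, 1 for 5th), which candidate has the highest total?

Wendy: 12×1 + 8×4 + 13×5 + 12×2 + 10×2 = 153
Farid: 12×2 + 8×3 + 13×4 + 12×5 + 10×3 = 190
Yara: 12×4 + 8×1 + 13×2 + 12×1 + 10×5 = 144
Noor: 12×3 + 8×5 + 13×3 + 12×4 + 10×1 = 173
Ivy: 12×5 + 8×2 + 13×1 + 12×3 + 10×4 = 165

Farid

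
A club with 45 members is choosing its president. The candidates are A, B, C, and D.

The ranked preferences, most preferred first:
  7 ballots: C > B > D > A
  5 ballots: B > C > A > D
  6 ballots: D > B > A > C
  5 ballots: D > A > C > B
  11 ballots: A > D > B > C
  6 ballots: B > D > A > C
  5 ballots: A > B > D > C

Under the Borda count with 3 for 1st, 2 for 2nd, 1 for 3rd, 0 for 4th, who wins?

A: 7×0 + 5×1 + 6×1 + 5×2 + 11×3 + 6×1 + 5×3 = 75
B: 7×2 + 5×3 + 6×2 + 5×0 + 11×1 + 6×3 + 5×2 = 80
C: 7×3 + 5×2 + 6×0 + 5×1 + 11×0 + 6×0 + 5×0 = 36
D: 7×1 + 5×0 + 6×3 + 5×3 + 11×2 + 6×2 + 5×1 = 79

B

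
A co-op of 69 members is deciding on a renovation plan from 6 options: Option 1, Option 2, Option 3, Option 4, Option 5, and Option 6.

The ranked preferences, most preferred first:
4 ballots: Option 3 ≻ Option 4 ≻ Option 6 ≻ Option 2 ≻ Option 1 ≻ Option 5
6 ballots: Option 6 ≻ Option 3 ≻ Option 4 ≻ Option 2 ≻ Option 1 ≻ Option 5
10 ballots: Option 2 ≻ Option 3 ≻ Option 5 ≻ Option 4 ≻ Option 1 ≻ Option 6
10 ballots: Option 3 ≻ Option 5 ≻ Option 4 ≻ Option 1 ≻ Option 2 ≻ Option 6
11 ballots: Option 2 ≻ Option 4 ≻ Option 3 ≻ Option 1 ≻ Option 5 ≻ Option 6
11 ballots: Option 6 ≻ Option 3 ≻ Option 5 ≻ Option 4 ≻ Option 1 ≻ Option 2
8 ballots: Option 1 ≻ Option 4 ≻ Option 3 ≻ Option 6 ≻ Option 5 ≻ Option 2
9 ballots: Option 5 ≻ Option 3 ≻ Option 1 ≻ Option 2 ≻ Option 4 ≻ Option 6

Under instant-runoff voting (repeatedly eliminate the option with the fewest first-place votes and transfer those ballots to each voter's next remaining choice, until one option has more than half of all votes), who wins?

Option 3

Round 1: Option 1 8, Option 2 21, Option 3 14, Option 4 0, Option 5 9, Option 6 17. Option 4 eliminated.
Round 2: Option 1 8, Option 2 21, Option 3 14, Option 5 9, Option 6 17. Option 1 eliminated.
Round 3: Option 2 21, Option 3 22, Option 5 9, Option 6 17. Option 5 eliminated.
Round 4: Option 2 21, Option 3 31, Option 6 17. Option 6 eliminated.
Round 5: Option 2 21, Option 3 48. Option 3 has a majority (≥35).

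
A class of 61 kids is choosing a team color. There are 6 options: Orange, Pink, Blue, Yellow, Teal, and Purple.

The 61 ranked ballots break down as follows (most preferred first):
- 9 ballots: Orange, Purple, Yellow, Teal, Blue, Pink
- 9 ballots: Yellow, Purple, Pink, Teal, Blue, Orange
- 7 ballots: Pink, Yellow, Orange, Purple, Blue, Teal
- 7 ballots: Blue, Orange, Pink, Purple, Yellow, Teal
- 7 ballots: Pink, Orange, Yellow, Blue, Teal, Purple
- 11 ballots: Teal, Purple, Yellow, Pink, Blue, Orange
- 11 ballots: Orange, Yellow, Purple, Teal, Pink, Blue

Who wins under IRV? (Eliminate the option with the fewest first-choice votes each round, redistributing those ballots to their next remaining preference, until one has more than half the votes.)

Round 1: Orange 20, Pink 14, Blue 7, Yellow 9, Teal 11, Purple 0. Purple eliminated.
Round 2: Orange 20, Pink 14, Blue 7, Yellow 9, Teal 11. Blue eliminated.
Round 3: Orange 27, Pink 14, Yellow 9, Teal 11. Yellow eliminated.
Round 4: Orange 27, Pink 23, Teal 11. Teal eliminated.
Round 5: Orange 27, Pink 34. Pink has a majority (≥31).

Pink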